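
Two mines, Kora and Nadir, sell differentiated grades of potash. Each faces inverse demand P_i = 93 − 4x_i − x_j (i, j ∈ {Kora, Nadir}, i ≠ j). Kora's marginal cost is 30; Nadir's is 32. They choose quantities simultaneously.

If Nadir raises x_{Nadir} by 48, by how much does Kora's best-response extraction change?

-6

Mine Kora's profit: π = x_{Kora}(93 − 4x_{Kora} − x_{Nadir}) − 30x_{Kora}.
∂π/∂x_{Kora} = 63 − 8x_{Kora} − x_{Nadir} = 0 ⇒ x_{Kora} = 7.875 − 0.125x_{Nadir}.
The reaction-function slope is −0.125, so a 48-unit rise in x_{Nadir} moves x_{Kora} by −0.125 × 48 = −6. Kora's best response falls — the actions are strategic substitutes.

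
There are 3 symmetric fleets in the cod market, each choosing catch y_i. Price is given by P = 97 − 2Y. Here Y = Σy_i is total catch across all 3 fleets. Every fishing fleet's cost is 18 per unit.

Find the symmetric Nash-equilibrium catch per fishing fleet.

A representative fishing fleet's profit is π_i = y_i(97 − 2Y) − 18y_i, with Y = y_i + Σ_{j≠i} y_j.
First-order condition: 79 − 4y_i − 2Σ_{j≠i} y_j = 0.
In a symmetric equilibrium every fishing fleet chooses the same y, so Σ_{j≠i} y_j = 2y. The condition becomes 79 − 8y = 0, giving y = 79/8 = 9.875.

9.875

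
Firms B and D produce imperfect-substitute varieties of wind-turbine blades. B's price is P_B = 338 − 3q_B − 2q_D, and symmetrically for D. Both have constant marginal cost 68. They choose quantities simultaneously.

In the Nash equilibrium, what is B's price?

Firm B's profit: π = q_B(338 − 3q_B − 2q_D) − 68q_B.
∂π/∂q_B = 270 − 6q_B − 2q_D = 0 ⇒ q_B = 45 − (1/3)q_D.
Setting q_B = q_D in the reaction function: q_B = 45 − (1/3)q_B, so q_B = 45 / (4/3) = 33.75.
P_B = 338 − 3·33.75 − 2·33.75 = 169.25.

169.25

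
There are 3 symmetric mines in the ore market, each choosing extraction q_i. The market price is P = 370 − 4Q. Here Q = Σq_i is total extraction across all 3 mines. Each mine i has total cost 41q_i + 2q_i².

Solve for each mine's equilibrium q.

A representative mine's profit is π_i = q_i(370 − 4Q) − 41q_i − 2q_i², with Q = q_i + Σ_{j≠i} q_j.
First-order condition: 329 − 12q_i − 4Σ_{j≠i} q_j = 0.
Imposing symmetry (q_j = q for all j) turns Σ_{j≠i} q_j into 2q, so 329 = 20q and q = 16.45.

16.45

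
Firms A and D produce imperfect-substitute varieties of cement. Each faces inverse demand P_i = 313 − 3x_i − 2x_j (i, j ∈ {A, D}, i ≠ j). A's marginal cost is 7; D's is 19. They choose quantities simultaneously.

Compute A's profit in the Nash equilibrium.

4563

Firm A's profit: π = x_A(313 − 3x_A − 2x_D) − 7x_A.
∂π/∂x_A = 306 − 6x_A − 2x_D = 0 ⇒ x_A = 51 − (1/3)x_D.
Similarly x_D = 49 − (1/3)x_A.
Solving the two reaction functions simultaneously: (1 − (−1/3)(−1/3))x_A = 51 − (1/3)·49, so (8/9)x_A = 104/3 and x_A = 39.
Then x_D = 49 − (1/3)·39 = 36.
P_A = 313 − 3·39 − 2·36 = 124.
Profit = (124 − 7)·39 = 4563.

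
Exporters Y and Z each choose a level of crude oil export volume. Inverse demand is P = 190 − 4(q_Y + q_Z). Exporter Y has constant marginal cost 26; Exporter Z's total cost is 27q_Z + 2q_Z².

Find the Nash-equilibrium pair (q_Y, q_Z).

Exporter Y's profit: π = q_Y(190 − 4(q_Y + q_Z)) − 26q_Y.
∂π/∂q_Y = 164 − 8q_Y − 4q_Z = 0, so q_Y = 20.5 − 0.5q_Z.
For Z: ∂π/∂q_Z = 163 − 12q_Z − 4q_Y = 0 ⇒ q_Z = 163/12 − (1/3)q_Y.
Substituting the second reaction function into the first: q_Y = 20.5 − 0.5(163/12 − (1/3)q_Y), which gives (5/6)q_Y = 329/24 ⇒ q_Y = 16.45.
Then q_Z = 163/12 − (1/3)·16.45 = 8.1.

16.45, 8.1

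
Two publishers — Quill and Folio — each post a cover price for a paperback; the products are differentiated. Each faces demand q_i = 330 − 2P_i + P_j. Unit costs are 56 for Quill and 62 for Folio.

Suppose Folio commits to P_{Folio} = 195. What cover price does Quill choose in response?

Quill's profit: π = (P_{Quill} − 56)(330 − 2P_{Quill} + P_{Folio}).
∂π/∂P_{Quill} = 442 − 4P_{Quill} + P_{Folio} = 0 ⇒ P_{Quill} = 110.5 + 0.25P_{Folio}.
At P_{Folio} = 195: P_{Quill} = 110.5 + 0.25·195 = 159.25.

159.25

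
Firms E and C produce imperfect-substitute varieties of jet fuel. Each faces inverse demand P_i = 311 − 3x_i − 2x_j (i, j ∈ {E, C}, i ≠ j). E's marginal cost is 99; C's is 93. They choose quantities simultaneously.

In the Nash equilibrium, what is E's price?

177.375

Firm E's profit: π = x_E(311 − 3x_E − 2x_C) − 99x_E.
∂π/∂x_E = 212 − 6x_E − 2x_C = 0 ⇒ x_E = 106/3 − (1/3)x_C.
Similarly x_C = 109/3 − (1/3)x_E.
Solving the two reaction functions simultaneously: (1 − (−1/3)(−1/3))x_E = 106/3 − (1/3)·(109/3), so (8/9)x_E = 209/9 and x_E = 26.125.
Then x_C = 109/3 − (1/3)·26.125 = 27.625.
P_E = 311 − 3·26.125 − 2·27.625 = 177.375.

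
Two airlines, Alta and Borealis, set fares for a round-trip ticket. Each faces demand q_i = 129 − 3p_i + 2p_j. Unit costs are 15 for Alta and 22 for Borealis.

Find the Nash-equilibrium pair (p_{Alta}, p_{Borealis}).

Alta's profit: π = (p_{Alta} − 15)(129 − 3p_{Alta} + 2p_{Borealis}).
∂π/∂p_{Alta} = 174 − 6p_{Alta} + 2p_{Borealis} = 0 ⇒ p_{Alta} = 29 + (1/3)p_{Borealis}.
Similarly p_{Borealis} = 32.5 + (1/3)p_{Alta}.
Plugging p_{Borealis} into Alta's best response: p_{Alta} = 29 + (1/3)(32.5 + (1/3)p_{Alta}) ⇒ (8/9)p_{Alta} = 239/6, so p_{Alta} = 44.8125.
Then p_{Borealis} = 32.5 + (1/3)·44.8125 = 47.4375.

44.8125, 47.4375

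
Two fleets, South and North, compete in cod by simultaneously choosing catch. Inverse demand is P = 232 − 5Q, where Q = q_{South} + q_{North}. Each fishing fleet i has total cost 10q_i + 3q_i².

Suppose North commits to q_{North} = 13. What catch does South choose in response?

Fishing fleet South's profit: π = q_{South}(232 − 5(q_{South} + q_{North})) − 10q_{South} − 3q_{South}².
∂π/∂q_{South} = 222 − 16q_{South} − 5q_{North} = 0, so q_{South} = 13.875 − 0.3125q_{North}.
At q_{North} = 13: q_{South} = 13.875 − 0.3125·13 = 9.8125.

9.8125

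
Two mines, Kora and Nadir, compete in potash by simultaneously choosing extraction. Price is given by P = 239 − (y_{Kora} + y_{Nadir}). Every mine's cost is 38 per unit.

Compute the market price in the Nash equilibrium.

105

Mine Kora's profit: π = y_{Kora}(239 − (y_{Kora} + y_{Nadir})) − 38y_{Kora}.
∂π/∂y_{Kora} = 201 − 2y_{Kora} − y_{Nadir} = 0, so y_{Kora} = 100.5 − 0.5y_{Nadir}.
The game is symmetric, so in equilibrium y_{Nadir} = y_{Kora}: the reaction function gives 1.5y_{Kora} = 100.5, hence y_{Kora} = 67.
Equilibrium price: P = 239 − 134 = 105.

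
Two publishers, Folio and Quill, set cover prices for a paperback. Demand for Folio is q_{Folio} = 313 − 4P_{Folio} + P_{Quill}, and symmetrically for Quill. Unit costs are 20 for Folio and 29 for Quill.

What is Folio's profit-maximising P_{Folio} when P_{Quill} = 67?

57.5

Folio's profit: π = (P_{Folio} − 20)(313 − 4P_{Folio} + P_{Quill}).
∂π/∂P_{Folio} = 393 − 8P_{Folio} + P_{Quill} = 0 ⇒ P_{Folio} = 49.125 + 0.125P_{Quill}.
At P_{Quill} = 67: P_{Folio} = 49.125 + 0.125·67 = 57.5.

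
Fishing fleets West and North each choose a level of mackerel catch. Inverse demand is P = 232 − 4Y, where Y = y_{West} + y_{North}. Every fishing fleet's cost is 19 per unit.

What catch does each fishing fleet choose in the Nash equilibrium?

17.75

Fishing fleet West's profit: π = y_{West}(232 − 4(y_{West} + y_{North})) − 19y_{West}.
∂π/∂y_{West} = 213 − 8y_{West} − 4y_{North} = 0, so y_{West} = 26.625 − 0.5y_{North}.
The game is symmetric, so in equilibrium y_{North} = y_{West}: the reaction function gives 1.5y_{West} = 26.625, hence y_{West} = 17.75.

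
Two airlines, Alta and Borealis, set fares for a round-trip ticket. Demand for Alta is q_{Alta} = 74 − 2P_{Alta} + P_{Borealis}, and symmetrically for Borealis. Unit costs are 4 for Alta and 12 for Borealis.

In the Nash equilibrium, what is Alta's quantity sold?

Alta's profit: π = (P_{Alta} − 4)(74 − 2P_{Alta} + P_{Borealis}).
∂π/∂P_{Alta} = 82 − 4P_{Alta} + P_{Borealis} = 0 ⇒ P_{Alta} = 20.5 + 0.25P_{Borealis}.
Similarly P_{Borealis} = 24.5 + 0.25P_{Alta}.
Substituting the second reaction function into the first: P_{Alta} = 20.5 + 0.25(24.5 + 0.25P_{Alta}), which gives 0.9375P_{Alta} = 26.625 ⇒ P_{Alta} = 28.4.
Then P_{Borealis} = 24.5 + 0.25·28.4 = 31.6.
q_{Alta} = 74 − 2·28.4 + 31.6 = 48.8.

48.8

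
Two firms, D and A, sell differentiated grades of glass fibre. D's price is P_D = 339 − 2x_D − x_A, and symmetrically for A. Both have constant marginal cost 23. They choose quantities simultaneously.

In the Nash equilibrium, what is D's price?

149.4

Firm D's profit: π = x_D(339 − 2x_D − x_A) − 23x_D.
∂π/∂x_D = 316 − 4x_D − x_A = 0 ⇒ x_D = 79 − 0.25x_A.
By symmetry x_A = x_D; substituting into the reaction function, 1.25x_D = 79 and x_D = 63.2.
P_D = 339 − 2·63.2 − 63.2 = 149.4.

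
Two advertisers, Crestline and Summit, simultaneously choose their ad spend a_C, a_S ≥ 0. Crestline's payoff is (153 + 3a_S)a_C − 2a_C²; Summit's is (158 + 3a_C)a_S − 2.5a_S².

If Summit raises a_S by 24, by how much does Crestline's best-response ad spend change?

18

Expanding Crestline's payoff: 153a_C + 3a_Sa_C − 2a_C².
∂π/∂a_C = 153 + 3a_S − 4a_C = 0, so a_C = 38.25 + 0.75a_S.
The reaction-function slope is 0.75, so a 24-unit rise in a_S moves a_C by 0.75 × 24 = 18. Crestline's best response rises — the actions are strategic complements.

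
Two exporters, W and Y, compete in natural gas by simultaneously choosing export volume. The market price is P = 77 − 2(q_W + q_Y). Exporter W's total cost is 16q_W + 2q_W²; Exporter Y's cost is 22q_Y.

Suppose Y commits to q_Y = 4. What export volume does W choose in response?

Exporter W's profit: π = q_W(77 − 2(q_W + q_Y)) − 16q_W − 2q_W².
∂π/∂q_W = 61 − 8q_W − 2q_Y = 0, so q_W = 7.625 − 0.25q_Y.
At q_Y = 4: q_W = 7.625 − 0.25·4 = 6.625.

6.625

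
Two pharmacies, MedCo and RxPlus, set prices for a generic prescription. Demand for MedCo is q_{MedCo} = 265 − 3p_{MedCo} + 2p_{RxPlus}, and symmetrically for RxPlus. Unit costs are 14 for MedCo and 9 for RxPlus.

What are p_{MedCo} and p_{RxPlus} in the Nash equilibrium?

75.8125, 73.9375

MedCo's profit: π = (p_{MedCo} − 14)(265 − 3p_{MedCo} + 2p_{RxPlus}).
∂π/∂p_{MedCo} = 307 − 6p_{MedCo} + 2p_{RxPlus} = 0 ⇒ p_{MedCo} = 307/6 + (1/3)p_{RxPlus}.
Similarly p_{RxPlus} = 146/3 + (1/3)p_{MedCo}.
Plugging p_{RxPlus} into MedCo's best response: p_{MedCo} = 307/6 + (1/3)(146/3 + (1/3)p_{MedCo}) ⇒ (8/9)p_{MedCo} = 1213/18, so p_{MedCo} = 75.8125.
Then p_{RxPlus} = 146/3 + (1/3)·75.8125 = 73.9375.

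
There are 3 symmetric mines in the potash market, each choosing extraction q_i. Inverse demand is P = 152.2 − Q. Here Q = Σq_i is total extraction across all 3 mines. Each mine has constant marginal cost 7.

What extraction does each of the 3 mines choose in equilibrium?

A representative mine's profit is π_i = q_i(152.2 − Q) − 7q_i, with Q = q_i + Σ_{j≠i} q_j.
First-order condition: 145.2 − 2q_i − Σ_{j≠i} q_j = 0.
Imposing symmetry (q_j = q for all j) turns Σ_{j≠i} q_j into 2q, so 145.2 = 4q and q = 36.3.

36.3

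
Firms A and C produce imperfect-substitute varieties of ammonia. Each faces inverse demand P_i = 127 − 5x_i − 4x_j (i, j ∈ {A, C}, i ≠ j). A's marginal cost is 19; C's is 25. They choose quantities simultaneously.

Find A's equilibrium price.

59

Firm A's profit: π = x_A(127 − 5x_A − 4x_C) − 19x_A.
∂π/∂x_A = 108 − 10x_A − 4x_C = 0 ⇒ x_A = 10.8 − 0.4x_C.
Similarly x_C = 10.2 − 0.4x_A.
Substituting the second reaction function into the first: x_A = 10.8 − 0.4(10.2 − 0.4x_A), which gives 0.84x_A = 6.72 ⇒ x_A = 8.
Then x_C = 10.2 − 0.4·8 = 7.
P_A = 127 − 5·8 − 4·7 = 59.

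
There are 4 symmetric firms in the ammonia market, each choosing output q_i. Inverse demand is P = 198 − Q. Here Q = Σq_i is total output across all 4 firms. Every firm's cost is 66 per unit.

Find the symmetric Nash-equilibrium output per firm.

26.4

A representative firm's profit is π_i = q_i(198 − Q) − 66q_i, with Q = q_i + Σ_{j≠i} q_j.
First-order condition: 132 − 2q_i − Σ_{j≠i} q_j = 0.
In a symmetric equilibrium every firm chooses the same q, so Σ_{j≠i} q_j = 3q. The condition becomes 132 − 5q = 0, giving q = 132/5 = 26.4.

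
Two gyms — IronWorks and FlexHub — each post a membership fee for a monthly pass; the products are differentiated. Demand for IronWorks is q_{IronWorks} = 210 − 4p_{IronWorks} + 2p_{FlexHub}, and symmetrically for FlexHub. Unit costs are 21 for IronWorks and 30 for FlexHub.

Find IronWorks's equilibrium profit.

IronWorks's profit: π = (p_{IronWorks} − 21)(210 − 4p_{IronWorks} + 2p_{FlexHub}).
∂π/∂p_{IronWorks} = 294 − 8p_{IronWorks} + 2p_{FlexHub} = 0 ⇒ p_{IronWorks} = 36.75 + 0.25p_{FlexHub}.
Similarly p_{FlexHub} = 41.25 + 0.25p_{IronWorks}.
Plugging p_{FlexHub} into IronWorks's best response: p_{IronWorks} = 36.75 + 0.25(41.25 + 0.25p_{IronWorks}) ⇒ 0.9375p_{IronWorks} = 47.0625, so p_{IronWorks} = 50.2.
Then p_{FlexHub} = 41.25 + 0.25·50.2 = 53.8.
q_{IronWorks} = 210 − 4·50.2 + 2·53.8 = 116.8.
Profit = (50.2 − 21)·116.8 = 3410.56.

3410.56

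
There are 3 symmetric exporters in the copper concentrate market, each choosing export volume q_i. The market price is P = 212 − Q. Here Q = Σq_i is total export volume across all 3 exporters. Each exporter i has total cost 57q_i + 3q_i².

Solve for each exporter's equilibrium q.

15.5

A representative exporter's profit is π_i = q_i(212 − Q) − 57q_i − 3q_i², with Q = q_i + Σ_{j≠i} q_j.
First-order condition: 155 − 8q_i − Σ_{j≠i} q_j = 0.
Imposing symmetry (q_j = q for all j) turns Σ_{j≠i} q_j into 2q, so 155 = 10q and q = 15.5.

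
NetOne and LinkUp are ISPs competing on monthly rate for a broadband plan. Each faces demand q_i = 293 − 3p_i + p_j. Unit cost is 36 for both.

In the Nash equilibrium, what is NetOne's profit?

NetOne's profit: π = (p_{NetOne} − 36)(293 − 3p_{NetOne} + p_{LinkUp}).
∂π/∂p_{NetOne} = 401 − 6p_{NetOne} + p_{LinkUp} = 0 ⇒ p_{NetOne} = 401/6 + (1/6)p_{LinkUp}.
Setting p_{NetOne} = p_{LinkUp} in the reaction function: p_{NetOne} = 401/6 + (1/6)p_{NetOne}, so p_{NetOne} = (401/6) / (5/6) = 80.2.
q_{NetOne} = 293 − 3·80.2 + 80.2 = 132.6.
Profit = (80.2 − 36)·132.6 = 5860.92.

5860.92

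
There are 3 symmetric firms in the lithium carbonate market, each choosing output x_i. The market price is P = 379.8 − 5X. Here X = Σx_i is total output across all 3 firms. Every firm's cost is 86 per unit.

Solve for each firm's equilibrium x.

14.69

A representative firm's profit is π_i = x_i(379.8 − 5X) − 86x_i, with X = x_i + Σ_{j≠i} x_j.
First-order condition: 293.8 − 10x_i − 5Σ_{j≠i} x_j = 0.
Imposing symmetry (x_j = x for all j) turns Σ_{j≠i} x_j into 2x, so 293.8 = 20x and x = 14.69.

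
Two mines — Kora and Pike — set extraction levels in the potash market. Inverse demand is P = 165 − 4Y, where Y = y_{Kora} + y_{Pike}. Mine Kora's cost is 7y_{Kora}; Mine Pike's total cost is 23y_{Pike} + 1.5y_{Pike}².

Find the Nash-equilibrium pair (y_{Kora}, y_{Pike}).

16.25, 7

Mine Kora's profit: π = y_{Kora}(165 − 4(y_{Kora} + y_{Pike})) − 7y_{Kora}.
∂π/∂y_{Kora} = 158 − 8y_{Kora} − 4y_{Pike} = 0, so y_{Kora} = 19.75 − 0.5y_{Pike}.
For Pike: ∂π/∂y_{Pike} = 142 − 11y_{Pike} − 4y_{Kora} = 0 ⇒ y_{Pike} = 142/11 − (4/11)y_{Kora}.
Plugging y_{Pike} into Kora's best response: y_{Kora} = 19.75 − 0.5(142/11 − (4/11)y_{Kora}) ⇒ (9/11)y_{Kora} = 585/44, so y_{Kora} = 16.25.
Then y_{Pike} = 142/11 − (4/11)·16.25 = 7.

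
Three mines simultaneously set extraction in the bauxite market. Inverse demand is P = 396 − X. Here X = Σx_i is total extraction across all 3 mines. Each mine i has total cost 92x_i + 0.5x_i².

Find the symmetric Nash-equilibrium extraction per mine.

60.8

A representative mine's profit is π_i = x_i(396 − X) − 92x_i − 0.5x_i², with X = x_i + Σ_{j≠i} x_j.
First-order condition: 304 − 3x_i − Σ_{j≠i} x_j = 0.
In a symmetric equilibrium every mine chooses the same x, so Σ_{j≠i} x_j = 2x. The condition becomes 304 − 5x = 0, giving x = 304/5 = 60.8.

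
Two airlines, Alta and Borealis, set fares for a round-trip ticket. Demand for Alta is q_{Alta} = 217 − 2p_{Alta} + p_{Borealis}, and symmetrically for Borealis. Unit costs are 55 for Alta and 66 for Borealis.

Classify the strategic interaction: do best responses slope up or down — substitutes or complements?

Alta's profit: π = (p_{Alta} − 55)(217 − 2p_{Alta} + p_{Borealis}).
∂π/∂p_{Alta} = 327 − 4p_{Alta} + p_{Borealis} = 0 ⇒ p_{Alta} = 81.75 + 0.25p_{Borealis}.
The best-response slope dp_{Alta}/dp_{Borealis} = 0.25 > 0: the reaction function is upward-sloping, so the choices are strategic complements.

strategic complements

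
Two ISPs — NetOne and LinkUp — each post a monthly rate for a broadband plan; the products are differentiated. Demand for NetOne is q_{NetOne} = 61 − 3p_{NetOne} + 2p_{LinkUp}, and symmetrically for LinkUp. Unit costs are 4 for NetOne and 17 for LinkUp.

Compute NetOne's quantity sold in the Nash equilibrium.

NetOne's profit: π = (p_{NetOne} − 4)(61 − 3p_{NetOne} + 2p_{LinkUp}).
∂π/∂p_{NetOne} = 73 − 6p_{NetOne} + 2p_{LinkUp} = 0 ⇒ p_{NetOne} = 73/6 + (1/3)p_{LinkUp}.
Similarly p_{LinkUp} = 56/3 + (1/3)p_{NetOne}.
Solving the two reaction functions simultaneously: (1 − (1/3)(1/3))p_{NetOne} = 73/6 + (1/3)·(56/3), so (8/9)p_{NetOne} = 331/18 and p_{NetOne} = 20.6875.
Then p_{LinkUp} = 56/3 + (1/3)·20.6875 = 25.5625.
q_{NetOne} = 61 − 3·20.6875 + 2·25.5625 = 50.0625.

50.0625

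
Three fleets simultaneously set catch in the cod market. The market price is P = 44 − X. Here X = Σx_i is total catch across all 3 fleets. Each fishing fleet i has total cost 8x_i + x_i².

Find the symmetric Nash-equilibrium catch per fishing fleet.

A representative fishing fleet's profit is π_i = x_i(44 − X) − 8x_i − x_i², with X = x_i + Σ_{j≠i} x_j.
First-order condition: 36 − 4x_i − Σ_{j≠i} x_j = 0.
In a symmetric equilibrium every fishing fleet chooses the same x, so Σ_{j≠i} x_j = 2x. The condition becomes 36 − 6x = 0, giving x = 36/6 = 6.

6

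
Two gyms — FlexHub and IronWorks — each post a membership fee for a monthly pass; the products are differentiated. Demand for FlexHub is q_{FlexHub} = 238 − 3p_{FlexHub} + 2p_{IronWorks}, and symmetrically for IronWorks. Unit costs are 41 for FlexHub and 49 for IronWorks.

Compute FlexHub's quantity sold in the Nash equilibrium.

FlexHub's profit: π = (p_{FlexHub} − 41)(238 − 3p_{FlexHub} + 2p_{IronWorks}).
∂π/∂p_{FlexHub} = 361 − 6p_{FlexHub} + 2p_{IronWorks} = 0 ⇒ p_{FlexHub} = 361/6 + (1/3)p_{IronWorks}.
Similarly p_{IronWorks} = 385/6 + (1/3)p_{FlexHub}.
Solving the two reaction functions simultaneously: (1 − (1/3)(1/3))p_{FlexHub} = 361/6 + (1/3)·(385/6), so (8/9)p_{FlexHub} = 734/9 and p_{FlexHub} = 91.75.
Then p_{IronWorks} = 385/6 + (1/3)·91.75 = 94.75.
q_{FlexHub} = 238 − 3·91.75 + 2·94.75 = 152.25.

152.25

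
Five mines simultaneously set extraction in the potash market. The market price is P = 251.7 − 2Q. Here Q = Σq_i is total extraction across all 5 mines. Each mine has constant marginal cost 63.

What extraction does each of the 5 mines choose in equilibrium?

A representative mine's profit is π_i = q_i(251.7 − 2Q) − 63q_i, with Q = q_i + Σ_{j≠i} q_j.
First-order condition: 188.7 − 4q_i − 2Σ_{j≠i} q_j = 0.
In a symmetric equilibrium every mine chooses the same q, so Σ_{j≠i} q_j = 4q. The condition becomes 188.7 − 12q = 0, giving q = 188.7/12 = 15.725.

15.725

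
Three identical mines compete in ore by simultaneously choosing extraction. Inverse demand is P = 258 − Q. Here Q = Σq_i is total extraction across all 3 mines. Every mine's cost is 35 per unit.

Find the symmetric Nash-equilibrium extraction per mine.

A representative mine's profit is π_i = q_i(258 − Q) − 35q_i, with Q = q_i + Σ_{j≠i} q_j.
First-order condition: 223 − 2q_i − Σ_{j≠i} q_j = 0.
With identical mines, set every q_j = q: then 223 − 2q − 2q = 0, i.e. q = 223/4 = 55.75.

55.75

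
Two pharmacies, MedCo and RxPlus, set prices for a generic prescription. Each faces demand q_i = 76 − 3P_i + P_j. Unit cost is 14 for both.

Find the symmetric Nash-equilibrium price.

MedCo's profit: π = (P_{MedCo} − 14)(76 − 3P_{MedCo} + P_{RxPlus}).
∂π/∂P_{MedCo} = 118 − 6P_{MedCo} + P_{RxPlus} = 0 ⇒ P_{MedCo} = 59/3 + (1/6)P_{RxPlus}.
The game is symmetric, so in equilibrium P_{RxPlus} = P_{MedCo}: the reaction function gives (5/6)P_{MedCo} = 59/3, hence P_{MedCo} = 23.6.

23.6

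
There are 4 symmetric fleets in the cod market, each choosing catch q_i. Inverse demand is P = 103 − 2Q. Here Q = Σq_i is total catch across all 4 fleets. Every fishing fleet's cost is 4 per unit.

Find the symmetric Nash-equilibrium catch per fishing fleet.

A representative fishing fleet's profit is π_i = q_i(103 − 2Q) − 4q_i, with Q = q_i + Σ_{j≠i} q_j.
First-order condition: 99 − 4q_i − 2Σ_{j≠i} q_j = 0.
With identical fishing fleets, set every q_j = q: then 99 − 4q − 6q = 0, i.e. q = 99/10 = 9.9.

9.9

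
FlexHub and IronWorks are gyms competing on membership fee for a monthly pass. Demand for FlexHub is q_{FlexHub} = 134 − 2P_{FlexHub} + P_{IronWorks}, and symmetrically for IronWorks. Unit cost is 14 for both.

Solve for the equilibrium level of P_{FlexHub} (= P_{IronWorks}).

FlexHub's profit: π = (P_{FlexHub} − 14)(134 − 2P_{FlexHub} + P_{IronWorks}).
∂π/∂P_{FlexHub} = 162 − 4P_{FlexHub} + P_{IronWorks} = 0 ⇒ P_{FlexHub} = 40.5 + 0.25P_{IronWorks}.
The game is symmetric, so in equilibrium P_{IronWorks} = P_{FlexHub}: the reaction function gives 0.75P_{FlexHub} = 40.5, hence P_{FlexHub} = 54.

54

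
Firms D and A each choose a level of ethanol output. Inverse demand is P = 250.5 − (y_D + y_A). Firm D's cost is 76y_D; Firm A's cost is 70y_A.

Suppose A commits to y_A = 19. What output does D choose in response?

77.75

Firm D's profit: π = y_D(250.5 − (y_D + y_A)) − 76y_D.
∂π/∂y_D = 174.5 − 2y_D − y_A = 0, so y_D = 87.25 − 0.5y_A.
At y_A = 19: y_D = 87.25 − 0.5·19 = 77.75.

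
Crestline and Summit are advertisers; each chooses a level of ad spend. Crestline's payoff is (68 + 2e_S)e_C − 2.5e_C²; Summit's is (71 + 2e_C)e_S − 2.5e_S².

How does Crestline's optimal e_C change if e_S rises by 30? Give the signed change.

12

Expanding Crestline's payoff: 68e_C + 2e_Se_C − 2.5e_C².
∂π/∂e_C = 68 + 2e_S − 5e_C = 0, so e_C = 13.6 + 0.4e_S.
The reaction-function slope is 0.4, so a 30-unit rise in e_S moves e_C by 0.4 × 30 = 12. Crestline's best response rises — the actions are strategic complements.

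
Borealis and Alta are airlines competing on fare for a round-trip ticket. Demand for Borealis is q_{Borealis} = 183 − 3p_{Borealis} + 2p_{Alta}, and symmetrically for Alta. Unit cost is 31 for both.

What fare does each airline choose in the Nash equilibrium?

Borealis's profit: π = (p_{Borealis} − 31)(183 − 3p_{Borealis} + 2p_{Alta}).
∂π/∂p_{Borealis} = 276 − 6p_{Borealis} + 2p_{Alta} = 0 ⇒ p_{Borealis} = 46 + (1/3)p_{Alta}.
The game is symmetric, so in equilibrium p_{Alta} = p_{Borealis}: the reaction function gives (2/3)p_{Borealis} = 46, hence p_{Borealis} = 69.

69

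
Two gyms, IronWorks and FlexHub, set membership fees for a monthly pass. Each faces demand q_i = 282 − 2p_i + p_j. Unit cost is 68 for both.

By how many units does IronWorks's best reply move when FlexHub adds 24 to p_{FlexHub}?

6

IronWorks's profit: π = (p_{IronWorks} − 68)(282 − 2p_{IronWorks} + p_{FlexHub}).
∂π/∂p_{IronWorks} = 418 − 4p_{IronWorks} + p_{FlexHub} = 0 ⇒ p_{IronWorks} = 104.5 + 0.25p_{FlexHub}.
The reaction-function slope is 0.25, so a 24-unit rise in p_{FlexHub} moves p_{IronWorks} by 0.25 × 24 = 6. IronWorks's best response rises — the actions are strategic complements.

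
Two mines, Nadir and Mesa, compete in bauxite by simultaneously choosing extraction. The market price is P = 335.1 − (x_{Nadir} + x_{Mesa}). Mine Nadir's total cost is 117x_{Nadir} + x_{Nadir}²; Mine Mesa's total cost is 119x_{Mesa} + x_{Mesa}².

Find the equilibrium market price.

248.26

Mine Nadir's profit: π = x_{Nadir}(335.1 − (x_{Nadir} + x_{Mesa})) − 117x_{Nadir} − x_{Nadir}².
∂π/∂x_{Nadir} = 218.1 − 4x_{Nadir} − x_{Mesa} = 0, so x_{Nadir} = 54.525 − 0.25x_{Mesa}.
By the same steps for Mesa: x_{Mesa} = 54.025 − 0.25x_{Nadir}.
Solving the two reaction functions simultaneously: (1 − (−0.25)(−0.25))x_{Nadir} = 54.525 − 0.25·54.025, so 0.9375x_{Nadir} = 6563/160 and x_{Nadir} = 6563/150.
Then x_{Mesa} = 54.025 − 0.25·(6563/150) = 6463/150.
Equilibrium price: P = 335.1 − 86.84 = 248.26.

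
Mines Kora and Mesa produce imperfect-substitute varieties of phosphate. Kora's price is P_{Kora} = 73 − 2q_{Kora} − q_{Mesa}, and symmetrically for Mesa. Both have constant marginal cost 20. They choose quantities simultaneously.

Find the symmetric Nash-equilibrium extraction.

10.6

Mine Kora's profit: π = q_{Kora}(73 − 2q_{Kora} − q_{Mesa}) − 20q_{Kora}.
∂π/∂q_{Kora} = 53 − 4q_{Kora} − q_{Mesa} = 0 ⇒ q_{Kora} = 13.25 − 0.25q_{Mesa}.
By symmetry q_{Mesa} = q_{Kora}; substituting into the reaction function, 1.25q_{Kora} = 13.25 and q_{Kora} = 10.6.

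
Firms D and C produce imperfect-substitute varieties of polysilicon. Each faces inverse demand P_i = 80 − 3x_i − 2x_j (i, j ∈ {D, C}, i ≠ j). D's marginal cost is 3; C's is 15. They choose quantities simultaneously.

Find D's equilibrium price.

34.125

Firm D's profit: π = x_D(80 − 3x_D − 2x_C) − 3x_D.
∂π/∂x_D = 77 − 6x_D − 2x_C = 0 ⇒ x_D = 77/6 − (1/3)x_C.
Similarly x_C = 65/6 − (1/3)x_D.
Solving the two reaction functions simultaneously: (1 − (−1/3)(−1/3))x_D = 77/6 − (1/3)·(65/6), so (8/9)x_D = 83/9 and x_D = 10.375.
Then x_C = 65/6 − (1/3)·10.375 = 7.375.
P_D = 80 − 3·10.375 − 2·7.375 = 34.125.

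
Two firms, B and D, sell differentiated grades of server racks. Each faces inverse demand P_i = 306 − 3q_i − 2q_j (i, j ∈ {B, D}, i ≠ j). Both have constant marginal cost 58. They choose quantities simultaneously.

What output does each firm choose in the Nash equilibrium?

31

Firm B's profit: π = q_B(306 − 3q_B − 2q_D) − 58q_B.
∂π/∂q_B = 248 − 6q_B − 2q_D = 0 ⇒ q_B = 124/3 − (1/3)q_D.
By symmetry q_D = q_B; substituting into the reaction function, (4/3)q_B = 124/3 and q_B = 31.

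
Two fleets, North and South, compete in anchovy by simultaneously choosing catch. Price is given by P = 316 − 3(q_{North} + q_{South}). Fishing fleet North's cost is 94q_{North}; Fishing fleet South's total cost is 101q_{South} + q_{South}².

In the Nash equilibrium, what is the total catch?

Fishing fleet North's profit: π = q_{North}(316 − 3(q_{North} + q_{South})) − 94q_{North}.
∂π/∂q_{North} = 222 − 6q_{North} − 3q_{South} = 0, so q_{North} = 37 − 0.5q_{South}.
For South: ∂π/∂q_{South} = 215 − 8q_{South} − 3q_{North} = 0 ⇒ q_{South} = 26.875 − 0.375q_{North}.
Plugging q_{South} into North's best response: q_{North} = 37 − 0.5(26.875 − 0.375q_{North}) ⇒ 0.8125q_{North} = 23.5625, so q_{North} = 29.
Then q_{South} = 26.875 − 0.375·29 = 16.
Total catch: 29 + 16 = 45.

45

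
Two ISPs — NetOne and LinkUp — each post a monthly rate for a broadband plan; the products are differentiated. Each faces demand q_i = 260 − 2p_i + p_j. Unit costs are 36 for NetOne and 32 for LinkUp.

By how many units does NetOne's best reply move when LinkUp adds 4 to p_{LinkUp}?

NetOne's profit: π = (p_{NetOne} − 36)(260 − 2p_{NetOne} + p_{LinkUp}).
∂π/∂p_{NetOne} = 332 − 4p_{NetOne} + p_{LinkUp} = 0 ⇒ p_{NetOne} = 83 + 0.25p_{LinkUp}.
The reaction-function slope is 0.25, so a 4-unit rise in p_{LinkUp} moves p_{NetOne} by 0.25 × 4 = 1. NetOne's best response rises — the actions are strategic complements.

1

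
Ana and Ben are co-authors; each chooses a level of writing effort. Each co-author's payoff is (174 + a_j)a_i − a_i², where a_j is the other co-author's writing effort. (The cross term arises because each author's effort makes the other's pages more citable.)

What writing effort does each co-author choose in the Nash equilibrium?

Ana's payoff is (174 + a_B)a_A − a_A².
∂π/∂a_A = 174 + a_B − 2a_A = 0, so a_A = 87 + 0.5a_B.
Setting a_A = a_B in the reaction function: a_A = 87 + 0.5a_A, so a_A = 87 / 0.5 = 174.

174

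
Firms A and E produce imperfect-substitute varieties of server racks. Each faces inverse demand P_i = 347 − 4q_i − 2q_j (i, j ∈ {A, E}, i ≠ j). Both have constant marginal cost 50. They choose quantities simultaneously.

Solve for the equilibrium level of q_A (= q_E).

29.7

Firm A's profit: π = q_A(347 − 4q_A − 2q_E) − 50q_A.
∂π/∂q_A = 297 − 8q_A − 2q_E = 0 ⇒ q_A = 37.125 − 0.25q_E.
The game is symmetric, so in equilibrium q_E = q_A: the reaction function gives 1.25q_A = 37.125, hence q_A = 29.7.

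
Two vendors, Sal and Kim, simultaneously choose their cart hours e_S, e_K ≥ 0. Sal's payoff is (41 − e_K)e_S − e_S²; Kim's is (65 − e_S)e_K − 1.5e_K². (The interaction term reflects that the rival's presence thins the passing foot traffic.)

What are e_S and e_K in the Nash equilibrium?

Expanding Sal's payoff: 41e_S − e_Ke_S − e_S².
∂π/∂e_S = 41 − e_K − 2e_S = 0, so e_S = 20.5 − 0.5e_K.
Likewise for Kim: e_K = 65/3 − (1/3)e_S.
Substituting the second reaction function into the first: e_S = 20.5 − 0.5(65/3 − (1/3)e_S), which gives (5/6)e_S = 29/3 ⇒ e_S = 11.6.
Then e_K = 65/3 − (1/3)·11.6 = 17.8.

11.6, 17.8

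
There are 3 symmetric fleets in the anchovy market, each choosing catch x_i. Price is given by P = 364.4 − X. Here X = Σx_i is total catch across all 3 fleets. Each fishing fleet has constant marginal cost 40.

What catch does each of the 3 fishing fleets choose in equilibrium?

A representative fishing fleet's profit is π_i = x_i(364.4 − X) − 40x_i, with X = x_i + Σ_{j≠i} x_j.
First-order condition: 324.4 − 2x_i − Σ_{j≠i} x_j = 0.
Imposing symmetry (x_j = x for all j) turns Σ_{j≠i} x_j into 2x, so 324.4 = 4x and x = 81.1.

81.1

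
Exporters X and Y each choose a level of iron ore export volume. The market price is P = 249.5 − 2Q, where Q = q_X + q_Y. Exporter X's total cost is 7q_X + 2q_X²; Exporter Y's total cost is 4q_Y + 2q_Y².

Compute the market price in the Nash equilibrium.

151.9

Exporter X's profit: π = q_X(249.5 − 2(q_X + q_Y)) − 7q_X − 2q_X².
∂π/∂q_X = 242.5 − 8q_X − 2q_Y = 0, so q_X = 30.3125 − 0.25q_Y.
By the same steps for Y: q_Y = 30.6875 − 0.25q_X.
Solving the two reaction functions simultaneously: (1 − (−0.25)(−0.25))q_X = 30.3125 − 0.25·30.6875, so 0.9375q_X = 1449/64 and q_X = 24.15.
Then q_Y = 30.6875 − 0.25·24.15 = 24.65.
Equilibrium price: P = 249.5 − 2·48.8 = 151.9.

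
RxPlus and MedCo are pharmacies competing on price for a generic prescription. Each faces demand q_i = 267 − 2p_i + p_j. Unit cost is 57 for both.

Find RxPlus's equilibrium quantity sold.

RxPlus's profit: π = (p_{RxPlus} − 57)(267 − 2p_{RxPlus} + p_{MedCo}).
∂π/∂p_{RxPlus} = 381 − 4p_{RxPlus} + p_{MedCo} = 0 ⇒ p_{RxPlus} = 95.25 + 0.25p_{MedCo}.
Setting p_{RxPlus} = p_{MedCo} in the reaction function: p_{RxPlus} = 95.25 + 0.25p_{RxPlus}, so p_{RxPlus} = 95.25 / 0.75 = 127.
q_{RxPlus} = 267 − 2·127 + 127 = 140.

140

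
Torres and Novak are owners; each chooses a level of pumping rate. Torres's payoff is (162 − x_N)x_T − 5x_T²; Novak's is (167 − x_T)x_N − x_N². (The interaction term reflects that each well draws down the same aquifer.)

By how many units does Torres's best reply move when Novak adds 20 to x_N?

Expanding Torres's payoff: 162x_T − x_Nx_T − 5x_T².
∂π/∂x_T = 162 − x_N − 10x_T = 0, so x_T = 16.2 − 0.1x_N.
The reaction-function slope is −0.1, so a 20-unit rise in x_N moves x_T by −0.1 × 20 = −2. Torres's best response falls — the actions are strategic substitutes.

-2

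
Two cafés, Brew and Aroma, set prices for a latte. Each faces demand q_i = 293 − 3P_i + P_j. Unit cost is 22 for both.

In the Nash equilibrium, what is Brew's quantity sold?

Brew's profit: π = (P_{Brew} − 22)(293 − 3P_{Brew} + P_{Aroma}).
∂π/∂P_{Brew} = 359 − 6P_{Brew} + P_{Aroma} = 0 ⇒ P_{Brew} = 359/6 + (1/6)P_{Aroma}.
Setting P_{Brew} = P_{Aroma} in the reaction function: P_{Brew} = 359/6 + (1/6)P_{Brew}, so P_{Brew} = (359/6) / (5/6) = 71.8.
q_{Brew} = 293 − 3·71.8 + 71.8 = 149.4.

149.4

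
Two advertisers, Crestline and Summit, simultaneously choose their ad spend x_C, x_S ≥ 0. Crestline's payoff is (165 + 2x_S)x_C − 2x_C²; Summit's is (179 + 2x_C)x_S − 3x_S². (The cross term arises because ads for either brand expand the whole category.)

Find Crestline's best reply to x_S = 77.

Expanding Crestline's payoff: 165x_C + 2x_Sx_C − 2x_C².
∂π/∂x_C = 165 + 2x_S − 4x_C = 0, so x_C = 41.25 + 0.5x_S.
At x_S = 77: x_C = 41.25 + 0.5·77 = 79.75.

79.75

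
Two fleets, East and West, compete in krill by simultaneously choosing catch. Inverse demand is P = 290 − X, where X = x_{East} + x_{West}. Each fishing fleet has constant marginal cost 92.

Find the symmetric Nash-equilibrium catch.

66

Fishing fleet East's profit: π = x_{East}(290 − (x_{East} + x_{West})) − 92x_{East}.
∂π/∂x_{East} = 198 − 2x_{East} − x_{West} = 0, so x_{East} = 99 − 0.5x_{West}.
Setting x_{East} = x_{West} in the reaction function: x_{East} = 99 − 0.5x_{East}, so x_{East} = 99 / 1.5 = 66.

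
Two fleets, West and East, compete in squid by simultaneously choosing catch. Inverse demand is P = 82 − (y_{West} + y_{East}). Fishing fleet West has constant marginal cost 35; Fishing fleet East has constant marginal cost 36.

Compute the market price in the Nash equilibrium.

51

Fishing fleet West's profit: π = y_{West}(82 − (y_{West} + y_{East})) − 35y_{West}.
∂π/∂y_{West} = 47 − 2y_{West} − y_{East} = 0, so y_{West} = 23.5 − 0.5y_{East}.
By the same steps for East: y_{East} = 23 − 0.5y_{West}.
Plugging y_{East} into West's best response: y_{West} = 23.5 − 0.5(23 − 0.5y_{West}) ⇒ 0.75y_{West} = 12, so y_{West} = 16.
Then y_{East} = 23 − 0.5·16 = 15.
Equilibrium price: P = 82 − 31 = 51.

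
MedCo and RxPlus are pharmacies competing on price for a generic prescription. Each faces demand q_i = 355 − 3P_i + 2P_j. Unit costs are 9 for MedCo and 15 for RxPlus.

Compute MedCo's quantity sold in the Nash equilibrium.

MedCo's profit: π = (P_{MedCo} − 9)(355 − 3P_{MedCo} + 2P_{RxPlus}).
∂π/∂P_{MedCo} = 382 − 6P_{MedCo} + 2P_{RxPlus} = 0 ⇒ P_{MedCo} = 191/3 + (1/3)P_{RxPlus}.
Similarly P_{RxPlus} = 200/3 + (1/3)P_{MedCo}.
Substituting the second reaction function into the first: P_{MedCo} = 191/3 + (1/3)(200/3 + (1/3)P_{MedCo}), which gives (8/9)P_{MedCo} = 773/9 ⇒ P_{MedCo} = 96.625.
Then P_{RxPlus} = 200/3 + (1/3)·96.625 = 98.875.
q_{MedCo} = 355 − 3·96.625 + 2·98.875 = 262.875.

262.875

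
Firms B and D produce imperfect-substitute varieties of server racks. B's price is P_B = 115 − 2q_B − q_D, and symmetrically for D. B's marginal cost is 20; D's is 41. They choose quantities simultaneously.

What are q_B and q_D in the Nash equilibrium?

20.4, 13.4

Firm B's profit: π = q_B(115 − 2q_B − q_D) − 20q_B.
∂π/∂q_B = 95 − 4q_B − q_D = 0 ⇒ q_B = 23.75 − 0.25q_D.
Similarly q_D = 18.5 − 0.25q_B.
Plugging q_D into B's best response: q_B = 23.75 − 0.25(18.5 − 0.25q_B) ⇒ 0.9375q_B = 19.125, so q_B = 20.4.
Then q_D = 18.5 − 0.25·20.4 = 13.4.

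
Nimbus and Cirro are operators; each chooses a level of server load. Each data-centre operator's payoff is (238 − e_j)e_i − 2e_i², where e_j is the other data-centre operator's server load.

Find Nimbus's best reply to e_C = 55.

45.75

Nimbus's payoff is (238 − e_C)e_N − 2e_N².
∂π/∂e_N = 238 − e_C − 4e_N = 0, so e_N = 59.5 − 0.25e_C.
At e_C = 55: e_N = 59.5 − 0.25·55 = 45.75.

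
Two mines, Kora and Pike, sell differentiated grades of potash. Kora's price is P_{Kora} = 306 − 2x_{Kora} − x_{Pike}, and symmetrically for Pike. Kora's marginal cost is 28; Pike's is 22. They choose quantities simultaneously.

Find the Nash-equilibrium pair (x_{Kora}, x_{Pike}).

Mine Kora's profit: π = x_{Kora}(306 − 2x_{Kora} − x_{Pike}) − 28x_{Kora}.
∂π/∂x_{Kora} = 278 − 4x_{Kora} − x_{Pike} = 0 ⇒ x_{Kora} = 69.5 − 0.25x_{Pike}.
Similarly x_{Pike} = 71 − 0.25x_{Kora}.
Plugging x_{Pike} into Kora's best response: x_{Kora} = 69.5 − 0.25(71 − 0.25x_{Kora}) ⇒ 0.9375x_{Kora} = 51.75, so x_{Kora} = 55.2.
Then x_{Pike} = 71 − 0.25·55.2 = 57.2.

55.2, 57.2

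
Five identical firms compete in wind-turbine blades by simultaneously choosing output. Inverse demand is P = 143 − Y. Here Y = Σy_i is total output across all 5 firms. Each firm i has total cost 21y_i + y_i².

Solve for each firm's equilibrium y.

A representative firm's profit is π_i = y_i(143 − Y) − 21y_i − y_i², with Y = y_i + Σ_{j≠i} y_j.
First-order condition: 122 − 4y_i − Σ_{j≠i} y_j = 0.
In a symmetric equilibrium every firm chooses the same y, so Σ_{j≠i} y_j = 4y. The condition becomes 122 − 8y = 0, giving y = 122/8 = 15.25.

15.25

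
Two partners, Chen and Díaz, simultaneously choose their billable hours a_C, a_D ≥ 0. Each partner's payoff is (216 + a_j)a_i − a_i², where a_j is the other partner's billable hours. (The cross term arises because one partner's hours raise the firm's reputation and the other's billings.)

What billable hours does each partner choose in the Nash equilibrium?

216

Chen's payoff is (216 + a_D)a_C − a_C².
∂π/∂a_C = 216 + a_D − 2a_C = 0, so a_C = 108 + 0.5a_D.
Setting a_C = a_D in the reaction function: a_C = 108 + 0.5a_C, so a_C = 108 / 0.5 = 216.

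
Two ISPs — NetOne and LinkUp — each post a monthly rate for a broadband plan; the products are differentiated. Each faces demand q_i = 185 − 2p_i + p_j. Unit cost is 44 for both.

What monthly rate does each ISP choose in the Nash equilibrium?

91

NetOne's profit: π = (p_{NetOne} − 44)(185 − 2p_{NetOne} + p_{LinkUp}).
∂π/∂p_{NetOne} = 273 − 4p_{NetOne} + p_{LinkUp} = 0 ⇒ p_{NetOne} = 68.25 + 0.25p_{LinkUp}.
The game is symmetric, so in equilibrium p_{LinkUp} = p_{NetOne}: the reaction function gives 0.75p_{NetOne} = 68.25, hence p_{NetOne} = 91.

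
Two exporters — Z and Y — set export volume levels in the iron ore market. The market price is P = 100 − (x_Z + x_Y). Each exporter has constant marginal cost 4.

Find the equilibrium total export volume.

Exporter Z's profit: π = x_Z(100 − (x_Z + x_Y)) − 4x_Z.
∂π/∂x_Z = 96 − 2x_Z − x_Y = 0, so x_Z = 48 − 0.5x_Y.
By symmetry x_Y = x_Z; substituting into the reaction function, 1.5x_Z = 48 and x_Z = 32.
Total export volume: 32 + 32 = 64.

64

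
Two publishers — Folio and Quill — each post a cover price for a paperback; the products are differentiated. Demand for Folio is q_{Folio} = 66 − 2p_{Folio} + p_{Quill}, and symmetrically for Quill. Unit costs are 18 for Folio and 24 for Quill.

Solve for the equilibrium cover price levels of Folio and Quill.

Folio's profit: π = (p_{Folio} − 18)(66 − 2p_{Folio} + p_{Quill}).
∂π/∂p_{Folio} = 102 − 4p_{Folio} + p_{Quill} = 0 ⇒ p_{Folio} = 25.5 + 0.25p_{Quill}.
Similarly p_{Quill} = 28.5 + 0.25p_{Folio}.
Plugging p_{Quill} into Folio's best response: p_{Folio} = 25.5 + 0.25(28.5 + 0.25p_{Folio}) ⇒ 0.9375p_{Folio} = 32.625, so p_{Folio} = 34.8.
Then p_{Quill} = 28.5 + 0.25·34.8 = 37.2.

34.8, 37.2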